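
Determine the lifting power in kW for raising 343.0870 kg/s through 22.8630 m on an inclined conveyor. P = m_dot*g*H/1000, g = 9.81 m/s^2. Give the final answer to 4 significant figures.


P = 343.0870 * 9.81 * 22.8630 / 1000
P = 76.95 kW


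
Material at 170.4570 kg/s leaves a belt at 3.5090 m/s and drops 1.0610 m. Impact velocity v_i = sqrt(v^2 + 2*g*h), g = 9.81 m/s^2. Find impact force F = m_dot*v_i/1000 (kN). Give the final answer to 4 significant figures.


v_i = sqrt(3.5090^2 + 2*9.81*1.0610) = 5.75586 m/s
F = 170.4570 * 5.75586 / 1000
F = 0.9811 kN


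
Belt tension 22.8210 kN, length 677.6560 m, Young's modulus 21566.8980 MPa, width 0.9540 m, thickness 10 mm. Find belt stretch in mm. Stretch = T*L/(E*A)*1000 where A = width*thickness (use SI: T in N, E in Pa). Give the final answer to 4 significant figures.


A = 0.9540 * 0.01 = 0.00954 m^2
Stretch = 22.8210*1000 * 677.6560 / (21566.8980e6 * 0.00954) * 1000
Stretch = 75.16 mm


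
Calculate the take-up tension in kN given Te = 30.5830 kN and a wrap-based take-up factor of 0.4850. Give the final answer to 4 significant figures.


T_tu = 30.5830 * 0.4850
T_tu = 14.83 kN


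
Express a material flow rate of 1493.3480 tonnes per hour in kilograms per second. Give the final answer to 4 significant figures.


m_dot = 1493.3480 * 1000 / 3600
m_dot = 414.8 kg/s


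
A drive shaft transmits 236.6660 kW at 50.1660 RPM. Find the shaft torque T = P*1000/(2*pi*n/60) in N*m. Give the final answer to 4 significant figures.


omega = 2*pi*50.1660/60 = 5.25337 rad/s
T = 236.6660*1000 / 5.25337
T = 45050 N*m


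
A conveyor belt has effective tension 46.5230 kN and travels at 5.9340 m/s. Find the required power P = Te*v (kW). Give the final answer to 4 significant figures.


P = Te * v = 46.5230 * 5.9340
P = 276.1 kW


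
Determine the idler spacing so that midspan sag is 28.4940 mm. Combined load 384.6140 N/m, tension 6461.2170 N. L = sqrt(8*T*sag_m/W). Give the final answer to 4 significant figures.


sag = 28.4940/1000 = 0.028494 m
L = sqrt(8 * 6461.2170 * 0.028494 / 384.6140)
L = 1.957 m


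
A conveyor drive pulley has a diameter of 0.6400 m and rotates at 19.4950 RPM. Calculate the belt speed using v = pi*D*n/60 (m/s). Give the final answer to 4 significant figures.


v = pi * 0.6400 * 19.4950 / 60
v = 0.6533 m/s


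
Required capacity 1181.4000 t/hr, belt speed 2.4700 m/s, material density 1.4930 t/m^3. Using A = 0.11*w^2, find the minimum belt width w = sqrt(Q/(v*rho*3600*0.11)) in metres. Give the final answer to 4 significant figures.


A_req = 1181.4000 / (2.4700 * 1.4930 * 3600) = 0.0889893 m^2
w = sqrt(0.0889893 / 0.11)
w = 0.8994 m


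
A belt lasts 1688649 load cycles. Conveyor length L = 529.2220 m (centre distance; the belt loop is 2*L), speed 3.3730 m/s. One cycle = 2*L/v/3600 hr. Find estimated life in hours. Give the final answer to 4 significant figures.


cycle_time = 2 * 529.2220 / 3.3730 / 3600 = 0.0871664 hr
life = 1688649 * 0.0871664 = 147200 hours


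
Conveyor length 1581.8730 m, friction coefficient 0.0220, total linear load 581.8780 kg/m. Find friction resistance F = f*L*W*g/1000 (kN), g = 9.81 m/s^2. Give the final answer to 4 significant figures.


F = 0.0220 * 1581.8730 * 581.8780 * 9.81 / 1000
F = 198.7 kN


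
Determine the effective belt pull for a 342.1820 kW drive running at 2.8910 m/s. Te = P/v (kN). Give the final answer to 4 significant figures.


Te = P / v = 342.1820 / 2.8910
Te = 118.4 kN


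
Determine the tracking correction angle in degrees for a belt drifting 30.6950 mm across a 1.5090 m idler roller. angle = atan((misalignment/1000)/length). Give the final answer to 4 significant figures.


misalign_m = 30.6950 / 1000 = 0.030695 m
angle = atan(0.030695 / 1.5090)
angle = 1.165 deg


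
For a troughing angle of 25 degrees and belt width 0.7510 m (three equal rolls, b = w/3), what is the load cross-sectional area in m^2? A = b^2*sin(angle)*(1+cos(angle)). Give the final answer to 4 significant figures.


b = 0.7510/3 = 0.250333 m
A = 0.250333^2 * sin(25 deg) * (1 + cos(25 deg))
A = 0.05049 m^2


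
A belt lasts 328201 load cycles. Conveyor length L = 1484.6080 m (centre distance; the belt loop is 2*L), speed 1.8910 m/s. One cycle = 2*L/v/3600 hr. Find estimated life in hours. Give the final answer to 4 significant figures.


cycle_time = 2 * 1484.6080 / 1.8910 / 3600 = 0.436162 hr
life = 328201 * 0.436162 = 143100 hours


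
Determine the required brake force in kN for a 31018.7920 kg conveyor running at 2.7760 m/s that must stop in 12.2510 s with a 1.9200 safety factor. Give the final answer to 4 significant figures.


F = 31018.7920 * 2.7760 / 12.2510 * 1.9200 / 1000
F = 13.50 kN


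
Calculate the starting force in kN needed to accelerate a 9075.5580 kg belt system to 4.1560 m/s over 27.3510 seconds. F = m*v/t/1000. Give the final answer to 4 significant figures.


F = 9075.5580 * 4.1560 / 27.3510 / 1000
F = 1.379 kN


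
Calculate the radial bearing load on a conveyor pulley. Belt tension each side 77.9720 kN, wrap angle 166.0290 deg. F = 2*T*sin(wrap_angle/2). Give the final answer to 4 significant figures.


F = 2 * 77.9720 * sin(166.0290/2 deg)
F = 154.8 kN


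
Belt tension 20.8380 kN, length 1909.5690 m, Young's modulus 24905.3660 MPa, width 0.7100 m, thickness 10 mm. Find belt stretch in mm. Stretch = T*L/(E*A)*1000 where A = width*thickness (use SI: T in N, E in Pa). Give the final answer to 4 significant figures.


A = 0.7100 * 0.01 = 0.00710 m^2
Stretch = 20.8380*1000 * 1909.5690 / (24905.3660e6 * 0.00710) * 1000
Stretch = 225.0 mm


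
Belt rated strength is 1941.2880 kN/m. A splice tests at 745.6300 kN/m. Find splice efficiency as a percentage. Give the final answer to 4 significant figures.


Eff = 745.6300 / 1941.2880 * 100
Eff = 38.41 %


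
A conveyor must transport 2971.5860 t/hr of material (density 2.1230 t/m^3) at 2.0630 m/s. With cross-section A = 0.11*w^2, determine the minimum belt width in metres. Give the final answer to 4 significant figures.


A_req = 2971.5860 / (2.0630 * 2.1230 * 3600) = 0.188468 m^2
w = sqrt(0.188468 / 0.11)
w = 1.309 m


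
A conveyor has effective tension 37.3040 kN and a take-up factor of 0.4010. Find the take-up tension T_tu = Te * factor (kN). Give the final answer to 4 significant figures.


T_tu = 37.3040 * 0.4010
T_tu = 14.96 kN


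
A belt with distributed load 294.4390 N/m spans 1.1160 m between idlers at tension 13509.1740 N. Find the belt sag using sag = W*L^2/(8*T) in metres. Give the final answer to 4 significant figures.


sag = 294.4390 * 1.1160^2 / (8 * 13509.1740)
sag = 0.003393 m


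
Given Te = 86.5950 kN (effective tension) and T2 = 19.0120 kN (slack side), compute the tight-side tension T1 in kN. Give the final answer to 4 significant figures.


T1 = Te + T2 = 86.5950 + 19.0120
T1 = 105.6 kN


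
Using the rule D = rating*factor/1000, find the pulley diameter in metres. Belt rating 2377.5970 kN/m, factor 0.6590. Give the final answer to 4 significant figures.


D = 2377.5970 * 0.6590 / 1000
D = 1.567 m


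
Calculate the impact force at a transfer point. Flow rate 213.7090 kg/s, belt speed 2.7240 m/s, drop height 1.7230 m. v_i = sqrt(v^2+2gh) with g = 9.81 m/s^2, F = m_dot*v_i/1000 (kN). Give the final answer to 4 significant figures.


v_i = sqrt(2.7240^2 + 2*9.81*1.7230) = 6.4207 m/s
F = 213.7090 * 6.4207 / 1000
F = 1.372 kN


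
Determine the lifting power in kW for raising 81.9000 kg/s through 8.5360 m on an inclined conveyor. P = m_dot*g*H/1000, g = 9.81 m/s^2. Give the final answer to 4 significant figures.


P = 81.9000 * 9.81 * 8.5360 / 1000
P = 6.858 kW


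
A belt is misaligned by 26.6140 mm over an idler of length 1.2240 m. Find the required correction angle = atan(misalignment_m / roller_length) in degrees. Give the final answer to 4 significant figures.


misalign_m = 26.6140 / 1000 = 0.026614 m
angle = atan(0.026614 / 1.2240)
angle = 1.246 deg


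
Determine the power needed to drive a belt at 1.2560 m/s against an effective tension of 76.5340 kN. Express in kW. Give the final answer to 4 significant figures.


P = Te * v = 76.5340 * 1.2560
P = 96.13 kW


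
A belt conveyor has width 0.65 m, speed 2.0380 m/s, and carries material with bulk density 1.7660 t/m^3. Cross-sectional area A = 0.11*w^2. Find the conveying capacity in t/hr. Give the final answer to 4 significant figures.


A = 0.11 * 0.65^2 = 0.046475 m^2
C = 0.046475 * 2.0380 * 1.7660 * 3600
C = 602.2 t/hr


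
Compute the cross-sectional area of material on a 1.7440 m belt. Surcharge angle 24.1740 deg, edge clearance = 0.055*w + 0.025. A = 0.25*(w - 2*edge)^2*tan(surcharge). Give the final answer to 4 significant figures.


edge = 0.055*1.7440 + 0.025 = 0.12092 m
ew = 1.7440 - 2*0.12092 = 1.50216 m
A = 0.25 * 1.50216^2 * tan(24.1740 deg)
A = 0.2532 m^2


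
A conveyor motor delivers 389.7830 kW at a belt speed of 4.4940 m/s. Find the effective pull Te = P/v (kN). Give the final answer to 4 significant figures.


Te = P / v = 389.7830 / 4.4940
Te = 86.73 kN


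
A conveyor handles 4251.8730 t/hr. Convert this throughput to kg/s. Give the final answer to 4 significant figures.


m_dot = 4251.8730 * 1000 / 3600
m_dot = 1181 kg/s


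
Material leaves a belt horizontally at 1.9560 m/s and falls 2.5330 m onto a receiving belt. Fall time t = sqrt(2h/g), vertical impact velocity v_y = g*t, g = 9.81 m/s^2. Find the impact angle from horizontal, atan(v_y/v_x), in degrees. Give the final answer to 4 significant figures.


t = sqrt(2*2.5330/9.81) = 0.718618 s
v_y = 9.81 * 0.718618 = 7.04964 m/s
angle = atan(7.04964 / 1.9560) = 74.49 deg


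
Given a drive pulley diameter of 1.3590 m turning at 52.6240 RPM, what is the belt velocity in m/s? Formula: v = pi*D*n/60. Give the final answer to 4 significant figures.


v = pi * 1.3590 * 52.6240 / 60
v = 3.745 m/s


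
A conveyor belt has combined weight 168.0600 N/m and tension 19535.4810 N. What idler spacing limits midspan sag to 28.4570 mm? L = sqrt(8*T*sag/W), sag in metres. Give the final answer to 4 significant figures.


sag = 28.4570/1000 = 0.028457 m
L = sqrt(8 * 19535.4810 * 0.028457 / 168.0600)
L = 5.144 m


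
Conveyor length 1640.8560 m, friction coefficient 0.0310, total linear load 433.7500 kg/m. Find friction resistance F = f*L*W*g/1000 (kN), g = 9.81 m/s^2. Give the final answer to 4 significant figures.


F = 0.0310 * 1640.8560 * 433.7500 * 9.81 / 1000
F = 216.4 kN


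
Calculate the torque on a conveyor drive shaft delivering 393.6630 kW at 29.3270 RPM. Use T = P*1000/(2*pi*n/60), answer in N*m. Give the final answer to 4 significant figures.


omega = 2*pi*29.3270/60 = 3.07112 rad/s
T = 393.6630*1000 / 3.07112
T = 128200 N*m


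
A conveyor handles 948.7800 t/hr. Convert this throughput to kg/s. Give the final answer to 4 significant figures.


m_dot = 948.7800 * 1000 / 3600
m_dot = 263.6 kg/s


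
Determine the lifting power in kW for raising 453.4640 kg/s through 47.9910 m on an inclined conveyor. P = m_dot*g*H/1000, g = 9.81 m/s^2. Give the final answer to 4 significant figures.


P = 453.4640 * 9.81 * 47.9910 / 1000
P = 213.5 kW


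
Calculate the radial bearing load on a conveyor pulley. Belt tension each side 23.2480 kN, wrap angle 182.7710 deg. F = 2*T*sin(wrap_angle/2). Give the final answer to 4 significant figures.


F = 2 * 23.2480 * sin(182.7710/2 deg)
F = 46.48 kN


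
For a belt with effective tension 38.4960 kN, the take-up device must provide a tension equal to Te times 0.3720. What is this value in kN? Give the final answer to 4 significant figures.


T_tu = 38.4960 * 0.3720
T_tu = 14.32 kN


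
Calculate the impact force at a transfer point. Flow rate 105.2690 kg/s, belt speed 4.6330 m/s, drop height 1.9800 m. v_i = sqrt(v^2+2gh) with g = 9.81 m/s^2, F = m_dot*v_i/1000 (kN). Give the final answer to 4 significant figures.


v_i = sqrt(4.6330^2 + 2*9.81*1.9800) = 7.7661 m/s
F = 105.2690 * 7.7661 / 1000
F = 0.8175 kN


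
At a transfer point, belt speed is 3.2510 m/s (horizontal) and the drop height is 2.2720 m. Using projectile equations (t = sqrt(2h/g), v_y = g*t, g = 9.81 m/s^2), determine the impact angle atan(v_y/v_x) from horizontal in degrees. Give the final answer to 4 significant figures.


t = sqrt(2*2.2720/9.81) = 0.680589 s
v_y = 9.81 * 0.680589 = 6.67658 m/s
angle = atan(6.67658 / 3.2510) = 64.04 deg


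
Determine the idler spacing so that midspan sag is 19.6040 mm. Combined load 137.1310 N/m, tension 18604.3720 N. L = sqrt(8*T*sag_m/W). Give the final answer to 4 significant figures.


sag = 19.6040/1000 = 0.019604 m
L = sqrt(8 * 18604.3720 * 0.019604 / 137.1310)
L = 4.613 m


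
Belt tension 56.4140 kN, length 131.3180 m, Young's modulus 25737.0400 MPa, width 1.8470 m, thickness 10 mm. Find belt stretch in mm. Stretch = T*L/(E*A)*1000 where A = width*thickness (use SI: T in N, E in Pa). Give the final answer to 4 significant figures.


A = 1.8470 * 0.01 = 0.01847 m^2
Stretch = 56.4140*1000 * 131.3180 / (25737.0400e6 * 0.01847) * 1000
Stretch = 15.58 mm


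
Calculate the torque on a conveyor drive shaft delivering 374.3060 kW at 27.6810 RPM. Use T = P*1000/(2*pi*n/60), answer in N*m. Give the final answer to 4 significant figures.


omega = 2*pi*27.6810/60 = 2.89875 rad/s
T = 374.3060*1000 / 2.89875
T = 129100 N*m


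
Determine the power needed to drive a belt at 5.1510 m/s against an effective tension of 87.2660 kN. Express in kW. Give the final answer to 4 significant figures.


P = Te * v = 87.2660 * 5.1510
P = 449.5 kW


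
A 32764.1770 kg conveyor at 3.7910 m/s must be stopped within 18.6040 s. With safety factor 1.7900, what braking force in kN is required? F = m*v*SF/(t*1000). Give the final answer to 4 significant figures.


F = 32764.1770 * 3.7910 / 18.6040 * 1.7900 / 1000
F = 11.95 kN


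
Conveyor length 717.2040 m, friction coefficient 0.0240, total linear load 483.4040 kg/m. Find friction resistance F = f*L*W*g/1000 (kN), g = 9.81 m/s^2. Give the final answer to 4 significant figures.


F = 0.0240 * 717.2040 * 483.4040 * 9.81 / 1000
F = 81.63 kN


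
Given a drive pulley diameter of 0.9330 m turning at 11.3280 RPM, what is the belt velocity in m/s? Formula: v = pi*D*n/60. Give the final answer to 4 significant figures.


v = pi * 0.9330 * 11.3280 / 60
v = 0.5534 m/s


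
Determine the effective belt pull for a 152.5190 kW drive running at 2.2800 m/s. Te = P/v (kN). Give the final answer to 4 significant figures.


Te = P / v = 152.5190 / 2.2800
Te = 66.89 kN


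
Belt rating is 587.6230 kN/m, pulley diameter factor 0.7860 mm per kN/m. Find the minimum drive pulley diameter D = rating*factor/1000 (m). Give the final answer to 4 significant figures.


D = 587.6230 * 0.7860 / 1000
D = 0.4619 m


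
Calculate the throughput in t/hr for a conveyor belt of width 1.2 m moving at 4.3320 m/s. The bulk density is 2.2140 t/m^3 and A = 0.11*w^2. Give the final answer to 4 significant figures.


A = 0.11 * 1.2^2 = 0.1584 m^2
C = 0.1584 * 4.3320 * 2.2140 * 3600
C = 5469 t/hr


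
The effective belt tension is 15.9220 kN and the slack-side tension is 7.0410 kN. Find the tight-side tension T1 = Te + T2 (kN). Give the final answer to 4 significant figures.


T1 = Te + T2 = 15.9220 + 7.0410
T1 = 22.96 kN


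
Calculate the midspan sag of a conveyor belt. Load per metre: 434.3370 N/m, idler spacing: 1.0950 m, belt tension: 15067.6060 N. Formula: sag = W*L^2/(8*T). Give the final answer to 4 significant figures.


sag = 434.3370 * 1.0950^2 / (8 * 15067.6060)
sag = 0.004320 m


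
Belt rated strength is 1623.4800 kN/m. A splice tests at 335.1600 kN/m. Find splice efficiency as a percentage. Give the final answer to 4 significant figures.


Eff = 335.1600 / 1623.4800 * 100
Eff = 20.64 %


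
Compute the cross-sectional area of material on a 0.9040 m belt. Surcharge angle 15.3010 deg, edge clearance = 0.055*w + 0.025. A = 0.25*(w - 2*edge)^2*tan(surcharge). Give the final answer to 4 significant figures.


edge = 0.055*0.9040 + 0.025 = 0.07472 m
ew = 0.9040 - 2*0.07472 = 0.75456 m
A = 0.25 * 0.75456^2 * tan(15.3010 deg)
A = 0.03894 m^2


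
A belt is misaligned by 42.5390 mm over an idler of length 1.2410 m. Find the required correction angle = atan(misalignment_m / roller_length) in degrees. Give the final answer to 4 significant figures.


misalign_m = 42.5390 / 1000 = 0.042539 m
angle = atan(0.042539 / 1.2410)
angle = 1.963 deg


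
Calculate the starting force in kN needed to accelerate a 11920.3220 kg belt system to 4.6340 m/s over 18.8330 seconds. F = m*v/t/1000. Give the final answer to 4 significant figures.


F = 11920.3220 * 4.6340 / 18.8330 / 1000
F = 2.933 kN


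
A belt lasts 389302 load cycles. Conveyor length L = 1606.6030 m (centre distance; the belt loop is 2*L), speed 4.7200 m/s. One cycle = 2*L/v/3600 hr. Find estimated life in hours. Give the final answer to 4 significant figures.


cycle_time = 2 * 1606.6030 / 4.7200 / 3600 = 0.189101 hr
life = 389302 * 0.189101 = 73620 hours


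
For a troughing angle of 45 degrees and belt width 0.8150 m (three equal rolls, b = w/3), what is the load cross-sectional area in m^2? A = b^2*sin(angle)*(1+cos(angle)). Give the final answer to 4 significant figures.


b = 0.8150/3 = 0.271667 m
A = 0.271667^2 * sin(45 deg) * (1 + cos(45 deg))
A = 0.08909 m^2


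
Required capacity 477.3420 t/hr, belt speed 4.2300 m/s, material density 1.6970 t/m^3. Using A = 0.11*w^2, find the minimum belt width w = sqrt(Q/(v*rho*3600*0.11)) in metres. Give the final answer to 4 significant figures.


A_req = 477.3420 / (4.2300 * 1.6970 * 3600) = 0.0184716 m^2
w = sqrt(0.0184716 / 0.11)
w = 0.4098 m


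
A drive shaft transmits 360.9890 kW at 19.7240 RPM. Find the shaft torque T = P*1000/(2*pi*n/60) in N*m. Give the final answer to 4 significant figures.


omega = 2*pi*19.7240/60 = 2.06549 rad/s
T = 360.9890*1000 / 2.06549
T = 174800 N*m


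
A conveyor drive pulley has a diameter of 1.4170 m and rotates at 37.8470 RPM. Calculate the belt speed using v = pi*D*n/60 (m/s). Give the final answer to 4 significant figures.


v = pi * 1.4170 * 37.8470 / 60
v = 2.808 m/s


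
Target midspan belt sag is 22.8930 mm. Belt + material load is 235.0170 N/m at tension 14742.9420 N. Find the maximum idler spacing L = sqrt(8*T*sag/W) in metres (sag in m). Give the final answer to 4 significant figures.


sag = 22.8930/1000 = 0.022893 m
L = sqrt(8 * 14742.9420 * 0.022893 / 235.0170)
L = 3.390 m


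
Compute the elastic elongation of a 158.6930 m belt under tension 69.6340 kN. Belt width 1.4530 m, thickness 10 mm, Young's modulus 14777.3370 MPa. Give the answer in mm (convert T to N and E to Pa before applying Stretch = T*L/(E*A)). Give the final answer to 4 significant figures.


A = 1.4530 * 0.01 = 0.01453 m^2
Stretch = 69.6340*1000 * 158.6930 / (14777.3370e6 * 0.01453) * 1000
Stretch = 51.47 mm


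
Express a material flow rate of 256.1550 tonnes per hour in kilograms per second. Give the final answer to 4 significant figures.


m_dot = 256.1550 * 1000 / 3600
m_dot = 71.15 kg/s


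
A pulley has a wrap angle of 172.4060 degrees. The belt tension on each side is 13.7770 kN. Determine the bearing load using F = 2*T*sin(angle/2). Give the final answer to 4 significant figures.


F = 2 * 13.7770 * sin(172.4060/2 deg)
F = 27.49 kN


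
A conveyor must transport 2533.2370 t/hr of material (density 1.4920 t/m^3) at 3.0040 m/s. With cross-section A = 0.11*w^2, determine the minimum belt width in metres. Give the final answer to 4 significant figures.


A_req = 2533.2370 / (3.0040 * 1.4920 * 3600) = 0.157002 m^2
w = sqrt(0.157002 / 0.11)
w = 1.195 m


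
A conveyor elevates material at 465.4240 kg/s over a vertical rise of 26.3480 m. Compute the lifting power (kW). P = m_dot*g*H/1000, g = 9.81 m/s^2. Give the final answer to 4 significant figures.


P = 465.4240 * 9.81 * 26.3480 / 1000
P = 120.3 kW


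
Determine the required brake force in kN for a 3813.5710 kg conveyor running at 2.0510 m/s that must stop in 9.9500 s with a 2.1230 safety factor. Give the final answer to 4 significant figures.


F = 3813.5710 * 2.0510 / 9.9500 * 2.1230 / 1000
F = 1.669 kN


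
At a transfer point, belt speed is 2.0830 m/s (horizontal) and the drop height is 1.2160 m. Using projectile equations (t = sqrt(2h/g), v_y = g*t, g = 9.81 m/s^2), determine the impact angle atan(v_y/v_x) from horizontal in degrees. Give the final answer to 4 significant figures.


t = sqrt(2*1.2160/9.81) = 0.497906 s
v_y = 9.81 * 0.497906 = 4.88446 m/s
angle = atan(4.88446 / 2.0830) = 66.90 deg


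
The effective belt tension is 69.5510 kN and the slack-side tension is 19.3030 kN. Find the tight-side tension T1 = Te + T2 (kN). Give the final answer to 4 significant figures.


T1 = Te + T2 = 69.5510 + 19.3030
T1 = 88.85 kN


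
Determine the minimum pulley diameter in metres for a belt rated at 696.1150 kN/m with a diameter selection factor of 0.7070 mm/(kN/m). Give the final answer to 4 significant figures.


D = 696.1150 * 0.7070 / 1000
D = 0.4922 m


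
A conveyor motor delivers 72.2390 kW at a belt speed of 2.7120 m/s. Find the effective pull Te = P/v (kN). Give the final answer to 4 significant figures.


Te = P / v = 72.2390 / 2.7120
Te = 26.64 kN


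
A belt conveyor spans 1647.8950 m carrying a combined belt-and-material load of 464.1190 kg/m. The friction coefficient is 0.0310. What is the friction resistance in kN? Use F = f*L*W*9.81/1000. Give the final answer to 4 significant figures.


F = 0.0310 * 1647.8950 * 464.1190 * 9.81 / 1000
F = 232.6 kN


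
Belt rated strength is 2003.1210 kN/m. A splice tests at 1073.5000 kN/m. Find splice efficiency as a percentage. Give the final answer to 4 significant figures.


Eff = 1073.5000 / 2003.1210 * 100
Eff = 53.59 %


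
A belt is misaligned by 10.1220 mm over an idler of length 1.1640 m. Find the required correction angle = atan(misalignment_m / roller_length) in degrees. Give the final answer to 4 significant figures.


misalign_m = 10.1220 / 1000 = 0.010122 m
angle = atan(0.010122 / 1.1640)
angle = 0.4982 deg


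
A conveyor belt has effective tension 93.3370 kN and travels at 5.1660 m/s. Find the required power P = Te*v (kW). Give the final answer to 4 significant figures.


P = Te * v = 93.3370 * 5.1660
P = 482.2 kW


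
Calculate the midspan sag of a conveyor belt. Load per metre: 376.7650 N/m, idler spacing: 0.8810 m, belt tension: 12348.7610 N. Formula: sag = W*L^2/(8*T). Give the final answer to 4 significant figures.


sag = 376.7650 * 0.8810^2 / (8 * 12348.7610)
sag = 0.002960 m


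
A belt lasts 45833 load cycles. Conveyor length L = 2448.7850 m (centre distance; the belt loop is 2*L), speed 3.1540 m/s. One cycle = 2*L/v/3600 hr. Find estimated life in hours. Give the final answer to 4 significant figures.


cycle_time = 2 * 2448.7850 / 3.1540 / 3600 = 0.431337 hr
life = 45833 * 0.431337 = 19770 hours


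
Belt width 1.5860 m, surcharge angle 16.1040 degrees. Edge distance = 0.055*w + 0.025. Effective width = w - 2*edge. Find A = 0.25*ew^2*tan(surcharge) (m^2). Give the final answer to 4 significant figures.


edge = 0.055*1.5860 + 0.025 = 0.11223 m
ew = 1.5860 - 2*0.11223 = 1.36154 m
A = 0.25 * 1.36154^2 * tan(16.1040 deg)
A = 0.1338 m^2


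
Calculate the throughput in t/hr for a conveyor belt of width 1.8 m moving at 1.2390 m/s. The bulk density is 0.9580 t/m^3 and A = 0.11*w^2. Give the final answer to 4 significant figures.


A = 0.11 * 1.8^2 = 0.3564 m^2
C = 0.3564 * 1.2390 * 0.9580 * 3600
C = 1523 t/hr


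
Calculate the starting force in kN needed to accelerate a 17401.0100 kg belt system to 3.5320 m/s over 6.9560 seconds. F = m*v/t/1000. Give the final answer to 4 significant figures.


F = 17401.0100 * 3.5320 / 6.9560 / 1000
F = 8.836 kN


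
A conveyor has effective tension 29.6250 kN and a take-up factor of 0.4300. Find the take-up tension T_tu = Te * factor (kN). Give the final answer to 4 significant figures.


T_tu = 29.6250 * 0.4300
T_tu = 12.74 kN


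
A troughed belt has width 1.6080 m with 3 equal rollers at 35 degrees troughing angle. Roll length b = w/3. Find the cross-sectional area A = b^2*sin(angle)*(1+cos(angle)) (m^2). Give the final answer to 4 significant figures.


b = 1.6080/3 = 0.536 m
A = 0.536^2 * sin(35 deg) * (1 + cos(35 deg))
A = 0.2998 m^2


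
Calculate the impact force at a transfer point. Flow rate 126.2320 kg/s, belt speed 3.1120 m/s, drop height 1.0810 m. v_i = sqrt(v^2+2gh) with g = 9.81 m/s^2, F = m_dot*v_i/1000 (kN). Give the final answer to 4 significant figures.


v_i = sqrt(3.1120^2 + 2*9.81*1.0810) = 5.55822 m/s
F = 126.2320 * 5.55822 / 1000
F = 0.7016 kN


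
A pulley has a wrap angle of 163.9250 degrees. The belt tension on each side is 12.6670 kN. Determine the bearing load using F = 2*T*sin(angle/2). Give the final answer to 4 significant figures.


F = 2 * 12.6670 * sin(163.9250/2 deg)
F = 25.09 kN


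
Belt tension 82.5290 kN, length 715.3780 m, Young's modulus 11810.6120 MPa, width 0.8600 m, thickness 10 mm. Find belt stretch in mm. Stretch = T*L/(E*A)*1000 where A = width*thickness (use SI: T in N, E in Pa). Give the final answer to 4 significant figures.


A = 0.8600 * 0.01 = 0.00860 m^2
Stretch = 82.5290*1000 * 715.3780 / (11810.6120e6 * 0.00860) * 1000
Stretch = 581.3 mm


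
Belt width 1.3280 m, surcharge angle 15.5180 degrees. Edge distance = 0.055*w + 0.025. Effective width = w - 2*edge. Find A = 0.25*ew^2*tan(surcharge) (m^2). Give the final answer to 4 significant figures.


edge = 0.055*1.3280 + 0.025 = 0.09804 m
ew = 1.3280 - 2*0.09804 = 1.13192 m
A = 0.25 * 1.13192^2 * tan(15.5180 deg)
A = 0.08894 m^2


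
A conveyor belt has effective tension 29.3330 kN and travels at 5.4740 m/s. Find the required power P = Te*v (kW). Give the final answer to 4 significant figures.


P = Te * v = 29.3330 * 5.4740
P = 160.6 kW


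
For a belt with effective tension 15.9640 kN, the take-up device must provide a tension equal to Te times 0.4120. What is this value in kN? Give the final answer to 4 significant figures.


T_tu = 15.9640 * 0.4120
T_tu = 6.577 kN


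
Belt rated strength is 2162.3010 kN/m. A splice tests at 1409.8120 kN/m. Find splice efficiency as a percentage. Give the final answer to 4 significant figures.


Eff = 1409.8120 / 2162.3010 * 100
Eff = 65.20 %


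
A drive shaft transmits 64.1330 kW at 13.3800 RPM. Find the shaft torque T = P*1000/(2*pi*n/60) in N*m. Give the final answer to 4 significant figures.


omega = 2*pi*13.3800/60 = 1.40115 rad/s
T = 64.1330*1000 / 1.40115
T = 45770 N*m


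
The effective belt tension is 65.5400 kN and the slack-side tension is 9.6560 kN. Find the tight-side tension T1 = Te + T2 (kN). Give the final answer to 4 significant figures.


T1 = Te + T2 = 65.5400 + 9.6560
T1 = 75.20 kN


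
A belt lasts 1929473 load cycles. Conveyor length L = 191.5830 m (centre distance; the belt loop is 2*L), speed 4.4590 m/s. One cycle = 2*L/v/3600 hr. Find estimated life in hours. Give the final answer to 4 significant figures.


cycle_time = 2 * 191.5830 / 4.4590 / 3600 = 0.0238697 hr
life = 1929473 * 0.0238697 = 46060 hours


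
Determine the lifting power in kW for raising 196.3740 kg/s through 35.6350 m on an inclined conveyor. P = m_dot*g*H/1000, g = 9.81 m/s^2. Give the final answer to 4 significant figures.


P = 196.3740 * 9.81 * 35.6350 / 1000
P = 68.65 kW


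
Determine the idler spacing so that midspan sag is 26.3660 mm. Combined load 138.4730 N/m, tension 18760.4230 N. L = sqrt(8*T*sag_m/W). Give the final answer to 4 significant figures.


sag = 26.3660/1000 = 0.026366 m
L = sqrt(8 * 18760.4230 * 0.026366 / 138.4730)
L = 5.346 m


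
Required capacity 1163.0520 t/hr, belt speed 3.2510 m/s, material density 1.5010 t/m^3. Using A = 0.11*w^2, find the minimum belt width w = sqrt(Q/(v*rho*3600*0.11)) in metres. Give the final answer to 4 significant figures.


A_req = 1163.0520 / (3.2510 * 1.5010 * 3600) = 0.0662062 m^2
w = sqrt(0.0662062 / 0.11)
w = 0.7758 m


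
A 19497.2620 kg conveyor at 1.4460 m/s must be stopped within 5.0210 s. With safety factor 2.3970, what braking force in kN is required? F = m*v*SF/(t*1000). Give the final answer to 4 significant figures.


F = 19497.2620 * 1.4460 / 5.0210 * 2.3970 / 1000
F = 13.46 kN


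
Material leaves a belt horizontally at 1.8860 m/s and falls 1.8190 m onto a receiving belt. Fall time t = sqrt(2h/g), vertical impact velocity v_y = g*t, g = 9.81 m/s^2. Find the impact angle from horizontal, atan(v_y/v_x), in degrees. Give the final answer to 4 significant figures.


t = sqrt(2*1.8190/9.81) = 0.608971 s
v_y = 9.81 * 0.608971 = 5.97401 m/s
angle = atan(5.97401 / 1.8860) = 72.48 deg


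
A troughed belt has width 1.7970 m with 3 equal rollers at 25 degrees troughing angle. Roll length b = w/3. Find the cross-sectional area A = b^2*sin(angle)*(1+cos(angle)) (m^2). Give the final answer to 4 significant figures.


b = 1.7970/3 = 0.599 m
A = 0.599^2 * sin(25 deg) * (1 + cos(25 deg))
A = 0.2891 m^2


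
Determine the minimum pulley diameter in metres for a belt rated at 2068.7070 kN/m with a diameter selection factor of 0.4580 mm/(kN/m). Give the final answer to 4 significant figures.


D = 2068.7070 * 0.4580 / 1000
D = 0.9475 m


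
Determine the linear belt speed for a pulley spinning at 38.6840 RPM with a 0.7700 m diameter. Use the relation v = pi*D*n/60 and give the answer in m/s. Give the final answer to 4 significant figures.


v = pi * 0.7700 * 38.6840 / 60
v = 1.560 m/s


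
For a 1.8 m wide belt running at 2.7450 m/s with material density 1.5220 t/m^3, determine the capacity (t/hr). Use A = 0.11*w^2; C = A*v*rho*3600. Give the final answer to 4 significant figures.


A = 0.11 * 1.8^2 = 0.3564 m^2
C = 0.3564 * 2.7450 * 1.5220 * 3600
C = 5360 t/hr


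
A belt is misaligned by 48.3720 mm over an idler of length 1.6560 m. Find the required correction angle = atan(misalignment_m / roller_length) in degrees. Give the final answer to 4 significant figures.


misalign_m = 48.3720 / 1000 = 0.048372 m
angle = atan(0.048372 / 1.6560)
angle = 1.673 deg


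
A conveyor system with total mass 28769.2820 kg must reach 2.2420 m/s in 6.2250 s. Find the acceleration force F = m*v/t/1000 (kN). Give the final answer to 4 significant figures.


F = 28769.2820 * 2.2420 / 6.2250 / 1000
F = 10.36 kN


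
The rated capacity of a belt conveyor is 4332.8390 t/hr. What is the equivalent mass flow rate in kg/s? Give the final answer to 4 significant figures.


m_dot = 4332.8390 * 1000 / 3600
m_dot = 1204 kg/s


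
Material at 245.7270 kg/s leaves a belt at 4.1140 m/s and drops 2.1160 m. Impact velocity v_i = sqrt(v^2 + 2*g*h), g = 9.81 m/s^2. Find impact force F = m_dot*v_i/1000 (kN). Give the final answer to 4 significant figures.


v_i = sqrt(4.1140^2 + 2*9.81*2.1160) = 7.64467 m/s
F = 245.7270 * 7.64467 / 1000
F = 1.879 kN


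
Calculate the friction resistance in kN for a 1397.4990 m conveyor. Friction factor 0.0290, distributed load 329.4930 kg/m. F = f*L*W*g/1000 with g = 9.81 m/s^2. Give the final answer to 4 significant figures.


F = 0.0290 * 1397.4990 * 329.4930 * 9.81 / 1000
F = 131.0 kN


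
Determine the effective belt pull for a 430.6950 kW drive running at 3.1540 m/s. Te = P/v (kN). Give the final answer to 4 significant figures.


Te = P / v = 430.6950 / 3.1540
Te = 136.6 kN


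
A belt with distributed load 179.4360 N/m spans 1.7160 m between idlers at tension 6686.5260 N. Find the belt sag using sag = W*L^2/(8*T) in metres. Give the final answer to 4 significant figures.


sag = 179.4360 * 1.7160^2 / (8 * 6686.5260)
sag = 0.009878 m


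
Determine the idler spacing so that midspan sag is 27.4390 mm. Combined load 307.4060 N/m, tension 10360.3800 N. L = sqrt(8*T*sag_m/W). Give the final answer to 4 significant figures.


sag = 27.4390/1000 = 0.027439 m
L = sqrt(8 * 10360.3800 * 0.027439 / 307.4060)
L = 2.720 m


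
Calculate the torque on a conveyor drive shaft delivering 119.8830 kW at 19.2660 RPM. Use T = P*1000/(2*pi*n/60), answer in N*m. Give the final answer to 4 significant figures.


omega = 2*pi*19.2660/60 = 2.01753 rad/s
T = 119.8830*1000 / 2.01753
T = 59420 N*m


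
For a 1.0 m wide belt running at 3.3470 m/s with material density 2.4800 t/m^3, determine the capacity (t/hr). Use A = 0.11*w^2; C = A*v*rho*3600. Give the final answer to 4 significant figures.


A = 0.11 * 1.0^2 = 0.11 m^2
C = 0.11 * 3.3470 * 2.4800 * 3600
C = 3287 t/hr


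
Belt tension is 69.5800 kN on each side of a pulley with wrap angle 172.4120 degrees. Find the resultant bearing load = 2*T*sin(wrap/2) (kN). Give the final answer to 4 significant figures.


F = 2 * 69.5800 * sin(172.4120/2 deg)
F = 138.9 kN


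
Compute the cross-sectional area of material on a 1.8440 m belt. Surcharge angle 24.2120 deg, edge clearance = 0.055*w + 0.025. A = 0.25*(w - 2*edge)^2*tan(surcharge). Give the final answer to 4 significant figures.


edge = 0.055*1.8440 + 0.025 = 0.12642 m
ew = 1.8440 - 2*0.12642 = 1.59116 m
A = 0.25 * 1.59116^2 * tan(24.2120 deg)
A = 0.2846 m^2


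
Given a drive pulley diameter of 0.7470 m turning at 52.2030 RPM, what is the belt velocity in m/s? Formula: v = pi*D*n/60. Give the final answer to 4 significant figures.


v = pi * 0.7470 * 52.2030 / 60
v = 2.042 m/s


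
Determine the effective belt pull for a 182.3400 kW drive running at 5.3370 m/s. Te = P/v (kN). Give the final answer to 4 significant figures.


Te = P / v = 182.3400 / 5.3370
Te = 34.17 kN


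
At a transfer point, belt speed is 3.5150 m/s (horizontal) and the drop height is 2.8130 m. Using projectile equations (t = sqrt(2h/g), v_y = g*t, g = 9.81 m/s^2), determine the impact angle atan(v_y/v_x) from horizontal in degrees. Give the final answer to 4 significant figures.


t = sqrt(2*2.8130/9.81) = 0.757295 s
v_y = 9.81 * 0.757295 = 7.42906 m/s
angle = atan(7.42906 / 3.5150) = 64.68 deg


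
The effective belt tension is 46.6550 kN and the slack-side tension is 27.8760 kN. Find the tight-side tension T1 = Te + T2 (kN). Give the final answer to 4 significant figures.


T1 = Te + T2 = 46.6550 + 27.8760
T1 = 74.53 kN


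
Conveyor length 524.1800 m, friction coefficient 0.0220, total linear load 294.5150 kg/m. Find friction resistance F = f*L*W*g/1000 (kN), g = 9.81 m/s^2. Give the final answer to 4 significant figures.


F = 0.0220 * 524.1800 * 294.5150 * 9.81 / 1000
F = 33.32 kN


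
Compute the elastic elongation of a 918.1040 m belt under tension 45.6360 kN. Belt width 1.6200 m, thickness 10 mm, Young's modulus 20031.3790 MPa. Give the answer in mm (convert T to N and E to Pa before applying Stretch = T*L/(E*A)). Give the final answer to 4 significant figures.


A = 1.6200 * 0.01 = 0.01620 m^2
Stretch = 45.6360*1000 * 918.1040 / (20031.3790e6 * 0.01620) * 1000
Stretch = 129.1 mm


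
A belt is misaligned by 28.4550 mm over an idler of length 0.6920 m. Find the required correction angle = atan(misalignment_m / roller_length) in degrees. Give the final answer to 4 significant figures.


misalign_m = 28.4550 / 1000 = 0.028455 m
angle = atan(0.028455 / 0.6920)
angle = 2.355 deg


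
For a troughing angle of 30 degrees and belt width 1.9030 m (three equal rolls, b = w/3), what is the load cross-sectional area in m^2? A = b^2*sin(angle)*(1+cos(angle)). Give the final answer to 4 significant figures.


b = 1.9030/3 = 0.634333 m
A = 0.634333^2 * sin(30 deg) * (1 + cos(30 deg))
A = 0.3754 m^2


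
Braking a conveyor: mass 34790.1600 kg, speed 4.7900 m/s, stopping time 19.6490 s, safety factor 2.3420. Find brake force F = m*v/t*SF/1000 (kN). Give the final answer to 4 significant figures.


F = 34790.1600 * 4.7900 / 19.6490 * 2.3420 / 1000
F = 19.86 kN


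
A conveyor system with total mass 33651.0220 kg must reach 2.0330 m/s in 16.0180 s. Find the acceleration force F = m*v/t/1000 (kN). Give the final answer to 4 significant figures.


F = 33651.0220 * 2.0330 / 16.0180 / 1000
F = 4.271 kN


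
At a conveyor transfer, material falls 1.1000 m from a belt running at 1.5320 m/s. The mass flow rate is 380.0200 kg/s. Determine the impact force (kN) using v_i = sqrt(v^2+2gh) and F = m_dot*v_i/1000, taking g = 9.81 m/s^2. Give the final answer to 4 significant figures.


v_i = sqrt(1.5320^2 + 2*9.81*1.1000) = 4.89173 m/s
F = 380.0200 * 4.89173 / 1000
F = 1.859 kN


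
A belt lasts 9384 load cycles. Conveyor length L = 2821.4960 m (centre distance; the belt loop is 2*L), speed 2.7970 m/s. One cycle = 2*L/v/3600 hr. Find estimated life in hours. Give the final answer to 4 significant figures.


cycle_time = 2 * 2821.4960 / 2.7970 / 3600 = 0.560421 hr
life = 9384 * 0.560421 = 5259 hours


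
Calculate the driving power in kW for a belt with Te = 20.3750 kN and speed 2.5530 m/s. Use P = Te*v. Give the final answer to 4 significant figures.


P = Te * v = 20.3750 * 2.5530
P = 52.02 kW


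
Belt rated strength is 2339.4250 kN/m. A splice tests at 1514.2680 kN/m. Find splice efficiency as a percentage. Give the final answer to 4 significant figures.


Eff = 1514.2680 / 2339.4250 * 100
Eff = 64.73 %


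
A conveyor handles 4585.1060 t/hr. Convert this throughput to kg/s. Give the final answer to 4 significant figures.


m_dot = 4585.1060 * 1000 / 3600
m_dot = 1274 kg/s


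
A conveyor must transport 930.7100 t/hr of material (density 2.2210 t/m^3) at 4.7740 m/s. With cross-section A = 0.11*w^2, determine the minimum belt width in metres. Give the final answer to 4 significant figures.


A_req = 930.7100 / (4.7740 * 2.2210 * 3600) = 0.0243827 m^2
w = sqrt(0.0243827 / 0.11)
w = 0.4708 m


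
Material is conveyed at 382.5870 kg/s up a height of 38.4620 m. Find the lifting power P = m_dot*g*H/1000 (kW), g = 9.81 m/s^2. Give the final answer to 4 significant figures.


P = 382.5870 * 9.81 * 38.4620 / 1000
P = 144.4 kW


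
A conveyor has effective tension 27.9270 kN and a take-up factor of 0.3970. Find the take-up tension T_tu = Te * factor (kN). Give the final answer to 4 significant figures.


T_tu = 27.9270 * 0.3970
T_tu = 11.09 kN


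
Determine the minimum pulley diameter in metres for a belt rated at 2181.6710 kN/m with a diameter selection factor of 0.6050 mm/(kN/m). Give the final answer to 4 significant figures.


D = 2181.6710 * 0.6050 / 1000
D = 1.320 m


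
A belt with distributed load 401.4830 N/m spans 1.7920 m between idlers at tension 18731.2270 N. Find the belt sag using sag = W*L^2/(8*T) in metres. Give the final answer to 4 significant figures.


sag = 401.4830 * 1.7920^2 / (8 * 18731.2270)
sag = 0.008604 m


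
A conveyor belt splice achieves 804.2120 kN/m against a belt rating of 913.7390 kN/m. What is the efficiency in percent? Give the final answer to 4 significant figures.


Eff = 804.2120 / 913.7390 * 100
Eff = 88.01 %


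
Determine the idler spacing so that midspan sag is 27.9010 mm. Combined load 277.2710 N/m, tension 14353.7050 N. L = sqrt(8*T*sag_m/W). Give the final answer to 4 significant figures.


sag = 27.9010/1000 = 0.027901 m
L = sqrt(8 * 14353.7050 * 0.027901 / 277.2710)
L = 3.399 m


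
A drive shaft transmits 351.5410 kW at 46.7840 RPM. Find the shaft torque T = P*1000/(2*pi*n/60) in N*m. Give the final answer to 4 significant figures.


omega = 2*pi*46.7840/60 = 4.89921 rad/s
T = 351.5410*1000 / 4.89921
T = 71750 N*m


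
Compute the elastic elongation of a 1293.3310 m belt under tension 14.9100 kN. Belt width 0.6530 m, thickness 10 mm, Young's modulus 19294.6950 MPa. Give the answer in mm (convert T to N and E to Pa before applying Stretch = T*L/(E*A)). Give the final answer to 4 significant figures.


A = 0.6530 * 0.01 = 0.00653 m^2
Stretch = 14.9100*1000 * 1293.3310 / (19294.6950e6 * 0.00653) * 1000
Stretch = 153.1 mm
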